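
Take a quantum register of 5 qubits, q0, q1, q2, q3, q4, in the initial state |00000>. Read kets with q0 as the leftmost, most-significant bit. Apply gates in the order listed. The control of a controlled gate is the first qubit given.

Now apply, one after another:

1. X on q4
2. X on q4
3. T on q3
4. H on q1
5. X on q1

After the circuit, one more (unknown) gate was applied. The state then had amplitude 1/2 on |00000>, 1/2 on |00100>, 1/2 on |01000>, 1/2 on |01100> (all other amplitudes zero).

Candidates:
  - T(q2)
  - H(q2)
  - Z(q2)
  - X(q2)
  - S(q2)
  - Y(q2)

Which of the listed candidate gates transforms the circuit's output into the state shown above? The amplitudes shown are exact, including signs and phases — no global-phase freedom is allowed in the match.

The unique candidate consistent with the amplitudes is H(q2).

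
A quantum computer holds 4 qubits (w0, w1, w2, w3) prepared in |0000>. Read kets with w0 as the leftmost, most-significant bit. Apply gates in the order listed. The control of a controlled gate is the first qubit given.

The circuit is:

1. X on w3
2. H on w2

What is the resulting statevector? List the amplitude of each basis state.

After the circuit, the state carries amplitude sqrt(2)/2 on |0001>, sqrt(2)/2 on |0011>, and 0 on every other basis state.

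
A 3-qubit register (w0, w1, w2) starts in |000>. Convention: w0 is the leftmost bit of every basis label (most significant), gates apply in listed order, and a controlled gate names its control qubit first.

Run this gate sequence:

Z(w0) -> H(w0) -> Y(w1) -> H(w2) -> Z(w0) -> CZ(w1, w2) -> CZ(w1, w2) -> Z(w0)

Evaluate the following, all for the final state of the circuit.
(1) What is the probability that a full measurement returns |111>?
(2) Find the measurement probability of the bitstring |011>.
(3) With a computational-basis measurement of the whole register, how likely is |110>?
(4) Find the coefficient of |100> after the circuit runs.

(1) A full measurement returns |111> with probability 1/4. Key observation: gates 5-8 undo each other exactly, leaving only the rest of the circuit to track.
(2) The probability of measuring |011> is 1/4.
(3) The probability of measuring |110> is 1/4.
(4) The amplitude on |100> is 0.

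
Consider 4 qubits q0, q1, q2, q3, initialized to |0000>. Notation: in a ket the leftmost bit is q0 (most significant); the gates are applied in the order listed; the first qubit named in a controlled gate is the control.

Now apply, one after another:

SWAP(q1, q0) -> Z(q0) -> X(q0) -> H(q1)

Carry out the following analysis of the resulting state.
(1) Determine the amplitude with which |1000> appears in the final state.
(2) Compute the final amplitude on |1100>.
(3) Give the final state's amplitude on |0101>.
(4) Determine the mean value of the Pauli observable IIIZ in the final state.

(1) The amplitude on |1000> is sqrt(2)/2.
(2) The amplitude on |1100> is sqrt(2)/2.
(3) The final state's coefficient on |0101> equals 0.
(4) In the final state, IIIZ has expectation 1.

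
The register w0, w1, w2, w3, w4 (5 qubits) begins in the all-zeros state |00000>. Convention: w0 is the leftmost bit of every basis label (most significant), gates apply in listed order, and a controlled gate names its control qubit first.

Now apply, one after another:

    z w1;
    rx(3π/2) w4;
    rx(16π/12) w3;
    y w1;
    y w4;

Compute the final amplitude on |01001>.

The final state's coefficient on |01001> equals -sqrt(2)/4.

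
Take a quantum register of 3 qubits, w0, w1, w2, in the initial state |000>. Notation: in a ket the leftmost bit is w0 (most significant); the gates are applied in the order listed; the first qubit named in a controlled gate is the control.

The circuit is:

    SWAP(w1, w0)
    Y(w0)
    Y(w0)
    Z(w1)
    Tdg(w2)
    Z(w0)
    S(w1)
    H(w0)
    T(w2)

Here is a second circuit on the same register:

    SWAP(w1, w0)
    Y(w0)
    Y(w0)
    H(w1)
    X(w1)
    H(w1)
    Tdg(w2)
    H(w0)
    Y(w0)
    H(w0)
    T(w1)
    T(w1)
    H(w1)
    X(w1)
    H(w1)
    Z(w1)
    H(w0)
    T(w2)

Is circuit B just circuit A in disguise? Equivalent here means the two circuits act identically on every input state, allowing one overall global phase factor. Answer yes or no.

No: there is an input state on which the two circuits produce genuinely different outputs (not merely differing by a phase).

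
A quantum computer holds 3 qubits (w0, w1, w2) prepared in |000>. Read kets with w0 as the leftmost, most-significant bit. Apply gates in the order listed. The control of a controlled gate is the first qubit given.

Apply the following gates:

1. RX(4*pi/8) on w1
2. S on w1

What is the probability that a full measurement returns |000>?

Outcome |000> occurs with probability 1/2.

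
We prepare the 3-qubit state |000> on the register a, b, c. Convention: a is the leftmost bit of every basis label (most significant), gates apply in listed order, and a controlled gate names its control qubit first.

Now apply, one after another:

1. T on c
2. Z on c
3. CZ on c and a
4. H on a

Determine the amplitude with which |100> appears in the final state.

The amplitude on |100> is sqrt(2)/2.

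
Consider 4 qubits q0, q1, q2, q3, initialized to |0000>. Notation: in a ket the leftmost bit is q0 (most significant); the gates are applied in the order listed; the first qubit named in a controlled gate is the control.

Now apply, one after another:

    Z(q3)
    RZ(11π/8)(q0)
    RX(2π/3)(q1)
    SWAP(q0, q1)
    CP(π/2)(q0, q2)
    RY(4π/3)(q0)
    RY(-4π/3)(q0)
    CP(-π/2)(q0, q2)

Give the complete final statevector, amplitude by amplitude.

After the circuit, the state carries amplitude -exp(5*I*pi/16)/2 on |0000>, sqrt(3)*exp(13*I*pi/16)/2 on |1000>, and 0 on every other basis state.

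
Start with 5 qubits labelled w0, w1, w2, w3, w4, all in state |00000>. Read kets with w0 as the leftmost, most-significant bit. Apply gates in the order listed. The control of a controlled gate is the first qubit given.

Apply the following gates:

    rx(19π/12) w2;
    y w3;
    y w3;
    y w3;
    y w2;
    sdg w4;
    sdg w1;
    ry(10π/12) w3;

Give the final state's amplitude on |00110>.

|00110> carries amplitude -sqrt(2*sqrt(2) + 4)/16 - sqrt(12 - 6*sqrt(2))/16 + 3*sqrt(4 - 2*sqrt(2))/16 + sqrt(6*sqrt(2) + 12)/16 in the final state.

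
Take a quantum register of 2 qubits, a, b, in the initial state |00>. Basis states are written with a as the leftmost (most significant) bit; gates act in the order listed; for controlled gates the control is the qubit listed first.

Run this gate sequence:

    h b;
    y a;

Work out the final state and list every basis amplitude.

The resulting statevector has amplitude 0 on |00>, 0 on |01>, sqrt(2)*I/2 on |10>, sqrt(2)*I/2 on |11>.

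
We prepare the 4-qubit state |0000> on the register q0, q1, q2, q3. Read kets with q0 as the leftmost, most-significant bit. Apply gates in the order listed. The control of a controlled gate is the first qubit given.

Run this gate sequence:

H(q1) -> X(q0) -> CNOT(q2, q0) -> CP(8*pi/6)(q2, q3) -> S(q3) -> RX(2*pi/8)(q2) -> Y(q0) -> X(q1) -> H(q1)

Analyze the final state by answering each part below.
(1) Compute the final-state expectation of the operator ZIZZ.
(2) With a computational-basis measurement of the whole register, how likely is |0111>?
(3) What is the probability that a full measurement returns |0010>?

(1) The observable ZIZZ averages to sqrt(2)/2.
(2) The probability of measuring |0111> is 0.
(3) A full measurement returns |0010> with probability 1/2 - sqrt(2)/4.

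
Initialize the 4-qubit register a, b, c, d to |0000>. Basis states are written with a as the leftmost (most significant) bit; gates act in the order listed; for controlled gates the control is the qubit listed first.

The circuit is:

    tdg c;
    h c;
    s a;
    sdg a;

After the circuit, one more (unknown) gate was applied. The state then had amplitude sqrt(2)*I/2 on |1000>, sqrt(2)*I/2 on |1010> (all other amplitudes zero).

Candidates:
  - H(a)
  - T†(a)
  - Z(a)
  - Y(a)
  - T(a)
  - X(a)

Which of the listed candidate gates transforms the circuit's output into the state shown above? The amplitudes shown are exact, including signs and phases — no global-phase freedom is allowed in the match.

The applied gate was Y(a). Key observation: gates 3-4 undo each other exactly, leaving only the rest of the circuit to track.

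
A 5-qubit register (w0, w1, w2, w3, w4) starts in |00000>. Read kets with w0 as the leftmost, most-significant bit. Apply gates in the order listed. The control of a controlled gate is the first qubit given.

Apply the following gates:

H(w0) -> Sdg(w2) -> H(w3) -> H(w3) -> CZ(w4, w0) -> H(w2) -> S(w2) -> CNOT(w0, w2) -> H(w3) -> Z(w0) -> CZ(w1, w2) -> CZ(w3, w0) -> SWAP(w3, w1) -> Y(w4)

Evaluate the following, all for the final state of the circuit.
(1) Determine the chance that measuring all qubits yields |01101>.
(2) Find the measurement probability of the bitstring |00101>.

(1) The probability of measuring |01101> is 1/8. Key observation: gates 3-4 undo each other exactly, leaving only the rest of the circuit to track.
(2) The probability of measuring |00101> is 1/8.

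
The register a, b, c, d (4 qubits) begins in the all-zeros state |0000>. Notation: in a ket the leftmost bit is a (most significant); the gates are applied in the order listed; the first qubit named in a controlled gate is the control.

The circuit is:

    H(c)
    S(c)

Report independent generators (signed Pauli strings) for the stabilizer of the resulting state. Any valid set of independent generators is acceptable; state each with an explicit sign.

One valid set of independent stabilizer generators is +IIYI, +ZIII, +IZII, +IIIZ (any independent generating set of the same group is equally correct).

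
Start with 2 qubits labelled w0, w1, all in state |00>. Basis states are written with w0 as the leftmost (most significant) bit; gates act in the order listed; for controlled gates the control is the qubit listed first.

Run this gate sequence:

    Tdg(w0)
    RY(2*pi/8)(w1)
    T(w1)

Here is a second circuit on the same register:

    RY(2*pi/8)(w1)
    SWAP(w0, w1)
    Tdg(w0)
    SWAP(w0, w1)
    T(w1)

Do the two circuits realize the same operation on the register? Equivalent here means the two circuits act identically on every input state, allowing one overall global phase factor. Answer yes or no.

No: there is an input state on which the two circuits produce genuinely different outputs (not merely differing by a phase).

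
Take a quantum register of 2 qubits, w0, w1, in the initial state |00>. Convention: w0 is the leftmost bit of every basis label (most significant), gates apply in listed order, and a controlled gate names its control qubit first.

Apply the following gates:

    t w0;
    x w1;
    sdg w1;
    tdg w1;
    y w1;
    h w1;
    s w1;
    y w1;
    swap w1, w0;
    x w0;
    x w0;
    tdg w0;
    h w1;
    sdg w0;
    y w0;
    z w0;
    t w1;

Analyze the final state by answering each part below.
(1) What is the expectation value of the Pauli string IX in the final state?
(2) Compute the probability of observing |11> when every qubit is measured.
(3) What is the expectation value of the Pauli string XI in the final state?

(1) The expectation value of IX is sqrt(2)/2.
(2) Outcome |11> occurs with probability 1/4.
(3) In the final state, XI has expectation sqrt(2)/2.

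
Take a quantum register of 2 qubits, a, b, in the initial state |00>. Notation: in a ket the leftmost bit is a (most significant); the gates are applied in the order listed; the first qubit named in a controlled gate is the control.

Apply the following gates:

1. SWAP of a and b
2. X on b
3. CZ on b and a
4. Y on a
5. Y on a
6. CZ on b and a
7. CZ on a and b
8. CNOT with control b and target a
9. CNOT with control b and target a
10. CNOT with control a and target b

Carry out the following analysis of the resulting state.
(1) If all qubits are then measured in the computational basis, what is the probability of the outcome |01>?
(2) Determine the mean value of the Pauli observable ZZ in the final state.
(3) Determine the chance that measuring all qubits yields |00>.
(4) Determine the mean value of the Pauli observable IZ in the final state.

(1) A full measurement returns |01> with probability 1. Key observation: gates 3-6 undo each other exactly, leaving only the rest of the circuit to track.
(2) In the final state, ZZ has expectation -1.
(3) Outcome |00> occurs with probability 0.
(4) In the final state, IZ has expectation -1.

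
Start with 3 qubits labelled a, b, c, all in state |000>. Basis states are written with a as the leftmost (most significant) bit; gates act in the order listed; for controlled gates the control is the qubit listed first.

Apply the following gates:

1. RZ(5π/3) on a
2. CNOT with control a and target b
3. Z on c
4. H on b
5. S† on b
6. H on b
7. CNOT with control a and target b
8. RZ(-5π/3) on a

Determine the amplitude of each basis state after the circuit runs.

The resulting statevector has amplitude 1/2 - I/2 on |000>, 1/2 + I/2 on |010>, and 0 on every other basis state.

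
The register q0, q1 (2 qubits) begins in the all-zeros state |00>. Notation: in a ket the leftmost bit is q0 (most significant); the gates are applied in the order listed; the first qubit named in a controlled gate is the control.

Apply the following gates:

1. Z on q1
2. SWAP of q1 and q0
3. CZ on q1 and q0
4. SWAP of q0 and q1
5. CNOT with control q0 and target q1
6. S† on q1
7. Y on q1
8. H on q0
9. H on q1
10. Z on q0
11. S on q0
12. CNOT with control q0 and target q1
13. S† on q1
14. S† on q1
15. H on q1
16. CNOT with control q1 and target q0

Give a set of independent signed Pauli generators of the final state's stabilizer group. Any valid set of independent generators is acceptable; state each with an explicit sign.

One valid set of independent stabilizer generators is +YI, +IZ (any independent generating set of the same group is equally correct).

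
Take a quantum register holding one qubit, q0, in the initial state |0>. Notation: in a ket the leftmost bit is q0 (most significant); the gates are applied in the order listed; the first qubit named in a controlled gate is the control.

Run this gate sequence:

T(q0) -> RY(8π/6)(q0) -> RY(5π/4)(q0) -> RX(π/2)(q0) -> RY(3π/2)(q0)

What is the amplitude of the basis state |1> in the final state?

|1> carries amplitude I*(1 - I)*(-sqrt(3*sqrt(2) + 6) + sqrt(2 - sqrt(2)) + sqrt(6 - 3*sqrt(2)) + sqrt(sqrt(2) + 2))/8 in the final state.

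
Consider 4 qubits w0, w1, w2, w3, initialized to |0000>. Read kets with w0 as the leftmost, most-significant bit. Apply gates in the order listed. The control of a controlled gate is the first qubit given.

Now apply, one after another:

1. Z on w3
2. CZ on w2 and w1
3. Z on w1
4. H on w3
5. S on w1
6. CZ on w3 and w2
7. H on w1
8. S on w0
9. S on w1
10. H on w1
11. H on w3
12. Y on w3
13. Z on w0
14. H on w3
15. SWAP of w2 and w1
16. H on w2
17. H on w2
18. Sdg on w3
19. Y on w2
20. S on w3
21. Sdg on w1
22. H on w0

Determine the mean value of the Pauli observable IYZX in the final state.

The expectation value of IYZX is 0.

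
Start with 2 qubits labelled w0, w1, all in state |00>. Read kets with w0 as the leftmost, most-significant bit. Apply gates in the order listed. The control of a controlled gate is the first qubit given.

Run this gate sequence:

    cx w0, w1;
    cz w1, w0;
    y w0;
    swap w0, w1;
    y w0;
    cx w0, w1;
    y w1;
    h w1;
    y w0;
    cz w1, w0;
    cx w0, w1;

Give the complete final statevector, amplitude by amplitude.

The resulting statevector has amplitude -sqrt(2)/2 on |00>, sqrt(2)/2 on |01>, 0 on |10>, 0 on |11>.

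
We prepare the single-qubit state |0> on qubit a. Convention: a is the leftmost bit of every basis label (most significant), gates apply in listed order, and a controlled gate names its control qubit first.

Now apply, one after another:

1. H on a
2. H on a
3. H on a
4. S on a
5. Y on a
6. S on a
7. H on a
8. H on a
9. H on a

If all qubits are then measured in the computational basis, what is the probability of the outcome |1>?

Outcome |1> occurs with probability 1.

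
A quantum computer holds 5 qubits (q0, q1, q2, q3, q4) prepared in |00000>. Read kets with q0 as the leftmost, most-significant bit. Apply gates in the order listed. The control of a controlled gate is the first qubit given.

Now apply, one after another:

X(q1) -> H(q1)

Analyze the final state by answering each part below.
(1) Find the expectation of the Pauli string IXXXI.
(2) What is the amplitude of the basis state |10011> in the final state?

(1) The observable IXXXI averages to 0.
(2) |10011> carries amplitude 0 in the final state.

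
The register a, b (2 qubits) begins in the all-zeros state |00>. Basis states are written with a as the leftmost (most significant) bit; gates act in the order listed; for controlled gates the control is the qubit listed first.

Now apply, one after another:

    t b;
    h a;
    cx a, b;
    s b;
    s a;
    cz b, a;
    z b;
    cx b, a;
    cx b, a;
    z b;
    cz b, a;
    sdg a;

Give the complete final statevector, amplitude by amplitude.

After the circuit, the state carries amplitude sqrt(2)/2 on |00>, 0 on |01>, 0 on |10>, sqrt(2)*I/2 on |11>. Key observation: the block from step 5 through step 12 cancels to the identity and can be dropped.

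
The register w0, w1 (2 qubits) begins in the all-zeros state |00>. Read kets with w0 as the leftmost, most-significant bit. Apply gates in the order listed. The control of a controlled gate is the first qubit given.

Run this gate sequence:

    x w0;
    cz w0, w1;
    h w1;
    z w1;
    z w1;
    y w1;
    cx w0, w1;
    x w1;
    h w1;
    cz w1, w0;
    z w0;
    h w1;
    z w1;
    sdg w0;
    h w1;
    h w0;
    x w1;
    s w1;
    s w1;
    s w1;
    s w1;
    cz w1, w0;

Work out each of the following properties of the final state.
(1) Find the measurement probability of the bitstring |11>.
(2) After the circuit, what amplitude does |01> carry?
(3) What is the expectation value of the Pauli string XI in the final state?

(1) The probability of measuring |11> is 1/2. Key observation: steps 18-21 multiply out to the identity, so the circuit reduces to the remaining gates.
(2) The final state's coefficient on |01> equals -sqrt(2)/2.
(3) The observable XI averages to 1.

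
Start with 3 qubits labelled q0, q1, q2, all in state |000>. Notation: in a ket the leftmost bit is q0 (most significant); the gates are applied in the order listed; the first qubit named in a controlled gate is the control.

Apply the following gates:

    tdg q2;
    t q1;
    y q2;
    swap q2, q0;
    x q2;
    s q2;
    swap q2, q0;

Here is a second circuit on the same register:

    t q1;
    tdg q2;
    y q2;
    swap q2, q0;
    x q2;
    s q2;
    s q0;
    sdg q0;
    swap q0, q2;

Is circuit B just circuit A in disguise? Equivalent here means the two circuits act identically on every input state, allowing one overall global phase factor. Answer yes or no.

Yes, they are equivalent — the unitaries differ by at most a global phase.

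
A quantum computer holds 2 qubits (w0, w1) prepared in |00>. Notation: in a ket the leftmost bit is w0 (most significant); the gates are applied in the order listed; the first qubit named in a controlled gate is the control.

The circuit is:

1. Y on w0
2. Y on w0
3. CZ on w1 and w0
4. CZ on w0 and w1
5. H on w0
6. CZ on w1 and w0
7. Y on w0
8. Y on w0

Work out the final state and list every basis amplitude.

The resulting statevector has amplitude sqrt(2)/2 on |00>, 0 on |01>, sqrt(2)/2 on |10>, 0 on |11>.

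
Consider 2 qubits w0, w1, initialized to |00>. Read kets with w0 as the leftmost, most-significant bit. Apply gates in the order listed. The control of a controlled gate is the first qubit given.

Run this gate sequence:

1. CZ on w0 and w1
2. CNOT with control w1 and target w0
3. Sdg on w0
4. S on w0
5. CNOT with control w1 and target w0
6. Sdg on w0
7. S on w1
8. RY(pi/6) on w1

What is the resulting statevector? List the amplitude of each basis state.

The resulting statevector has amplitude sqrt(2)/4 + sqrt(6)/4 on |00>, -sqrt(2)/4 + sqrt(6)/4 on |01>, 0 on |10>, 0 on |11>. Key observation: the block from step 2 through step 5 cancels to the identity and can be dropped.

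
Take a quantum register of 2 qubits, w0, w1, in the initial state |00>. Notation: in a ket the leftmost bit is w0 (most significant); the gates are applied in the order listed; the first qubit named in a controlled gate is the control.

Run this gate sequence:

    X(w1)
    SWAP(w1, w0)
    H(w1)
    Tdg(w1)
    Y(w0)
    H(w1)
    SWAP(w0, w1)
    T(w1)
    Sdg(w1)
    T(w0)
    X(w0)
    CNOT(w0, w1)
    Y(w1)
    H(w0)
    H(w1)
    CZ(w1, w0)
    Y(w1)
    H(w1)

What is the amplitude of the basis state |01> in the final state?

The final state's coefficient on |01> equals sqrt(2)*(exp(I*pi/4) + I)/4.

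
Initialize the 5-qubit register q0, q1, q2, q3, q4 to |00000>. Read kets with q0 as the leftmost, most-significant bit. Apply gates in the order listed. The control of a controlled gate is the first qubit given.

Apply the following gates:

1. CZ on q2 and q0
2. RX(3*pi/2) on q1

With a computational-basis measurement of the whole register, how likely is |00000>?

Outcome |00000> occurs with probability 1/2.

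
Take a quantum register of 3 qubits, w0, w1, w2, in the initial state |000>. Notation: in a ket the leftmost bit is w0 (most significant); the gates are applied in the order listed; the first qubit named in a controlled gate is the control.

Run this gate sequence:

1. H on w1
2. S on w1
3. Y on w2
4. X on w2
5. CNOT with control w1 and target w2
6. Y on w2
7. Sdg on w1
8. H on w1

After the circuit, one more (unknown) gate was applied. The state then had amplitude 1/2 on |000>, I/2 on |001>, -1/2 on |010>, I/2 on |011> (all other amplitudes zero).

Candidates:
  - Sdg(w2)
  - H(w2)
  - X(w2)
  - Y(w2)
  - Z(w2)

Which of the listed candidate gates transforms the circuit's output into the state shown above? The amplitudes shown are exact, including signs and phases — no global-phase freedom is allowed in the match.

It was Sdg(w2) that produced the state shown.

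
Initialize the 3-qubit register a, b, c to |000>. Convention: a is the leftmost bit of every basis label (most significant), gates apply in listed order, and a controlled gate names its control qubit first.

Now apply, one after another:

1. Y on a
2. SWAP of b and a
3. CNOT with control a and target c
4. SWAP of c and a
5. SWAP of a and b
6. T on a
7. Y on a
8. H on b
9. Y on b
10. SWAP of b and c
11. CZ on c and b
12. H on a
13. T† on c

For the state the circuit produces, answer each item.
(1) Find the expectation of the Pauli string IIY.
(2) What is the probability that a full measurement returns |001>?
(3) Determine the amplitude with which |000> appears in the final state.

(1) The expectation value of IIY is sqrt(2)/2.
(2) A full measurement returns |001> with probability 1/4.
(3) The amplitude on |000> is -exp(3*I*pi/4)/2.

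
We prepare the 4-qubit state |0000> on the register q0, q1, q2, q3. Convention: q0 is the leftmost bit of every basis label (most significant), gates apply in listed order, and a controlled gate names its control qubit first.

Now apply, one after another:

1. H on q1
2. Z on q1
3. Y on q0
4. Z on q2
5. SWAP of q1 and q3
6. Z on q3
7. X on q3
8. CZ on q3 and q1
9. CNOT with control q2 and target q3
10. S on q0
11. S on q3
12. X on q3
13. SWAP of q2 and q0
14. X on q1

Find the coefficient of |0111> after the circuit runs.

The final state's coefficient on |0111> equals -sqrt(2)/2.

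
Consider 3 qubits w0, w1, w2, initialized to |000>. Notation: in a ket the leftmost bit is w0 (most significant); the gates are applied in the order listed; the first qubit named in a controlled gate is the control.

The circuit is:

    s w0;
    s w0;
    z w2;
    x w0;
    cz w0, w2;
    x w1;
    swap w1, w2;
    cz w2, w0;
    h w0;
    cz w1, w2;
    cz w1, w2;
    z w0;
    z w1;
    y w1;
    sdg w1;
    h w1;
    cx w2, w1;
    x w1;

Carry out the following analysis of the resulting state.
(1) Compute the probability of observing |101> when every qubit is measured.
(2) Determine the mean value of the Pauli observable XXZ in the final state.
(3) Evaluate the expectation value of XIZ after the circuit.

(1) The probability of measuring |101> is 1/4. Key observation: steps 10-11 multiply out to the identity, so the circuit reduces to the remaining gates.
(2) In the final state, XXZ has expectation 1.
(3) The observable XIZ averages to -1.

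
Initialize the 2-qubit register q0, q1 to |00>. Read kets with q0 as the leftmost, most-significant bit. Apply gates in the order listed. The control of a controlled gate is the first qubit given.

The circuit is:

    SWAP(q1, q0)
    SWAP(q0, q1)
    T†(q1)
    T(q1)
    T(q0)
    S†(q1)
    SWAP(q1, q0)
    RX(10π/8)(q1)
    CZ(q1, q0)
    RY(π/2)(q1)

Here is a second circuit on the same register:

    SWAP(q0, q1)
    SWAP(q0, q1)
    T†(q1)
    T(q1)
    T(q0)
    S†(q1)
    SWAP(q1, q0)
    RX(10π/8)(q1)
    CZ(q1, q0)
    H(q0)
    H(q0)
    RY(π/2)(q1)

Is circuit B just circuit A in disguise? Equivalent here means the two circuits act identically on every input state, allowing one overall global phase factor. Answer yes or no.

Yes: on every input state the two circuits agree up to one overall phase factor.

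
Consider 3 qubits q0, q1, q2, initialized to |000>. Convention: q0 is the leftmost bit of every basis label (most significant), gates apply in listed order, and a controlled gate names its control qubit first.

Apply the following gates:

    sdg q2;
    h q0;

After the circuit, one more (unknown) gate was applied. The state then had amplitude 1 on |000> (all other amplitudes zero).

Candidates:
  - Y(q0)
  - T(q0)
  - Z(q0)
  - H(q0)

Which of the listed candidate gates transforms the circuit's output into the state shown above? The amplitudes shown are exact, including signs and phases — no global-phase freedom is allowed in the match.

The unique candidate consistent with the amplitudes is H(q0).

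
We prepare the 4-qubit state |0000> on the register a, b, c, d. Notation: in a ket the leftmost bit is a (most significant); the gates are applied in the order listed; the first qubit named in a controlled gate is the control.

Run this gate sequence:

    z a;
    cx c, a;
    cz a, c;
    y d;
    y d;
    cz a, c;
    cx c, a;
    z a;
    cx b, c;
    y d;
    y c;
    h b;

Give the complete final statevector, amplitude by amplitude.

The resulting statevector has amplitude -sqrt(2)/2 on |0011>, -sqrt(2)/2 on |0111>, and 0 on every other basis state. Key observation: steps 1-8 multiply out to the identity, so the circuit reduces to the remaining gates.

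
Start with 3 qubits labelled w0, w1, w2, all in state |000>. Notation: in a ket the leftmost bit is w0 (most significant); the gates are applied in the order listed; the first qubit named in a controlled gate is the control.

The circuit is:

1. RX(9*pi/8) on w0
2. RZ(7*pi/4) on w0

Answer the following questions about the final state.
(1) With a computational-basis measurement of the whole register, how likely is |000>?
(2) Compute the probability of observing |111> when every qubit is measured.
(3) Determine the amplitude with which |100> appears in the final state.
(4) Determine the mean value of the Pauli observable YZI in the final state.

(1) Outcome |000> occurs with probability cos(7*pi/16)**2.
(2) Outcome |111> occurs with probability 0.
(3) The final state's coefficient on |100> equals exp(3*I*pi/8)*cos(pi/16).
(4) In the final state, YZI has expectation sqrt(4 - 2*sqrt(2))/4.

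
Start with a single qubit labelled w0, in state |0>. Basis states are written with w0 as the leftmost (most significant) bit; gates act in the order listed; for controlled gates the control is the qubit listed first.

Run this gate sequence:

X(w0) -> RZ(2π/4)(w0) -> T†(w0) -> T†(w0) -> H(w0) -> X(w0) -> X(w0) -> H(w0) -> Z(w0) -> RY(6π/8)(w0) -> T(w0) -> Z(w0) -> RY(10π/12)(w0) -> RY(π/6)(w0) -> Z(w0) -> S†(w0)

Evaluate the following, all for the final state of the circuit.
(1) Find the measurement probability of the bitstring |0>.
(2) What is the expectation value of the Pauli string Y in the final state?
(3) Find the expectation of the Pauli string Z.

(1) Outcome |0> occurs with probability 1/2 - sqrt(2)/4. Key observation: steps 5-8 multiply out to the identity, so the circuit reduces to the remaining gates.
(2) The observable Y averages to -1/2.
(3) The observable Z averages to -sqrt(2)/2.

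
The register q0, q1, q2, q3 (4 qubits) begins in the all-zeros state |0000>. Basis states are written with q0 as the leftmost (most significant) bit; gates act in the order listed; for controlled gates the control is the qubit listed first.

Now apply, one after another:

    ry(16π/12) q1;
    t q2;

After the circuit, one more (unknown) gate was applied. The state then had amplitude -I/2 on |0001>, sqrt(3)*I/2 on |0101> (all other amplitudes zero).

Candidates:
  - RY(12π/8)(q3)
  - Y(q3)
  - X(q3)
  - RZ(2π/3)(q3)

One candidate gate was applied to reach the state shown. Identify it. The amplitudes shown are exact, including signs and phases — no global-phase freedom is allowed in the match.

The unique candidate consistent with the amplitudes is Y(q3).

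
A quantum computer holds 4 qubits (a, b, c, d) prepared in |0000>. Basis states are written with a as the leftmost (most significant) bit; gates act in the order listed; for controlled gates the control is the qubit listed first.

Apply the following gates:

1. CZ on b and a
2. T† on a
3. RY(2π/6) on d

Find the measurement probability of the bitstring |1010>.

The probability of measuring |1010> is 0.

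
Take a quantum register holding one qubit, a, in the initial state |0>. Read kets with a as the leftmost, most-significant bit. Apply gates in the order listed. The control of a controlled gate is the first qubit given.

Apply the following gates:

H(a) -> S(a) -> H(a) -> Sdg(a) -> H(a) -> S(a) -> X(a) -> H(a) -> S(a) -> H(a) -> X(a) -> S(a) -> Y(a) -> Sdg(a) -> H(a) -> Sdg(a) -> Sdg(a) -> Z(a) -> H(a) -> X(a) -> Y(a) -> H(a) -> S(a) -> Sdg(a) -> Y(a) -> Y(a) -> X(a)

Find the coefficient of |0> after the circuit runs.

The final state's coefficient on |0> equals 1/2 + I/2. Key observation: gates 23-24 undo each other exactly, leaving only the rest of the circuit to track.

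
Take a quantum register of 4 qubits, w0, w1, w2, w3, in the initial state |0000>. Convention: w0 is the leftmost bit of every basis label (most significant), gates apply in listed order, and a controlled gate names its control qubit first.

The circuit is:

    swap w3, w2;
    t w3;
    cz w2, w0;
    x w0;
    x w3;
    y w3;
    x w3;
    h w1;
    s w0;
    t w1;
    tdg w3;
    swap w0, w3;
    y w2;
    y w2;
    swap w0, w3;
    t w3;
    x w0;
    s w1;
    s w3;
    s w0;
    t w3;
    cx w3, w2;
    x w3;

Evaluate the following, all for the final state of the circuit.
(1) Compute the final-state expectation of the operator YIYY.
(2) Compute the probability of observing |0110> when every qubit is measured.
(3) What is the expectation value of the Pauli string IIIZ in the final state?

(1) The observable YIYY averages to 0. Key observation: gates 11-16 undo each other exactly, leaving only the rest of the circuit to track.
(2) Outcome |0110> occurs with probability 1/2.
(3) In the final state, IIIZ has expectation 1.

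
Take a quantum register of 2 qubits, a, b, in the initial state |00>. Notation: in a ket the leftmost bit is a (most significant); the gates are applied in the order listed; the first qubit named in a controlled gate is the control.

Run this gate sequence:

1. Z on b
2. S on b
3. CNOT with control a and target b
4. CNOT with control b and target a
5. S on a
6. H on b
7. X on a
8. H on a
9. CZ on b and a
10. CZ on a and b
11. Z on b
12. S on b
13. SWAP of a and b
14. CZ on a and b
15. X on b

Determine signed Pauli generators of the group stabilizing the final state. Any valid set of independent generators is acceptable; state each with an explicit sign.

The final state is stabilized by the group generated by +YZ, -ZX; other independent generating sets are equally valid.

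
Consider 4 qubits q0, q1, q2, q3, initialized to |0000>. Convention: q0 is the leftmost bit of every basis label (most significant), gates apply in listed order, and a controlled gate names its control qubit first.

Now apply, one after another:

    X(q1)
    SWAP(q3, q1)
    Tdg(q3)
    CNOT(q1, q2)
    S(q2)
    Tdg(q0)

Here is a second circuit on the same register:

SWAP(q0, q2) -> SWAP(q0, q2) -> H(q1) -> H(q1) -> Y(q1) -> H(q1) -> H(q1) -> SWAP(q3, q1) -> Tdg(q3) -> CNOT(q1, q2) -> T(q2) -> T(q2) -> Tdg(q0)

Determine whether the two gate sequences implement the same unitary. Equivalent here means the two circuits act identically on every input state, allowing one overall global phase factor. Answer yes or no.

No, they are not equivalent — no single phase factor reconciles the two unitaries.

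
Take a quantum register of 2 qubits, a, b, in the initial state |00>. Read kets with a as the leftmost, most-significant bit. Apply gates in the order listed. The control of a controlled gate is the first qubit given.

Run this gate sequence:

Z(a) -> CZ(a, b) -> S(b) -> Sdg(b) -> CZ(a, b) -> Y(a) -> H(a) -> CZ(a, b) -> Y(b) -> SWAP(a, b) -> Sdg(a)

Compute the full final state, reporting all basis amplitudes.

The resulting statevector has amplitude 0 on |00>, 0 on |01>, sqrt(2)*I/2 on |10>, -sqrt(2)*I/2 on |11>. Key observation: steps 2-5 multiply out to the identity, so the circuit reduces to the remaining gates.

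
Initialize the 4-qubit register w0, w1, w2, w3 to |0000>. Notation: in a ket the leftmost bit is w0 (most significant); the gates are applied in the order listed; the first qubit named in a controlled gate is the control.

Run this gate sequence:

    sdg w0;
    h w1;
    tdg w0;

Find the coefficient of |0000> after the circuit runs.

|0000> carries amplitude sqrt(2)/2 in the final state.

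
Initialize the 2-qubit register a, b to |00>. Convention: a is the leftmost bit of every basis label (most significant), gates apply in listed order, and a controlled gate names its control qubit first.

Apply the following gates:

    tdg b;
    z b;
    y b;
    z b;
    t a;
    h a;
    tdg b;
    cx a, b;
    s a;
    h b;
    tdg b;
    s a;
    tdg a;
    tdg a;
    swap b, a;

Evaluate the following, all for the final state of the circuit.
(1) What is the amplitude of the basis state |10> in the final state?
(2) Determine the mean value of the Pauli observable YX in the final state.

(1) The final state's coefficient on |10> equals 1/2.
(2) In the final state, YX has expectation sqrt(2)/2.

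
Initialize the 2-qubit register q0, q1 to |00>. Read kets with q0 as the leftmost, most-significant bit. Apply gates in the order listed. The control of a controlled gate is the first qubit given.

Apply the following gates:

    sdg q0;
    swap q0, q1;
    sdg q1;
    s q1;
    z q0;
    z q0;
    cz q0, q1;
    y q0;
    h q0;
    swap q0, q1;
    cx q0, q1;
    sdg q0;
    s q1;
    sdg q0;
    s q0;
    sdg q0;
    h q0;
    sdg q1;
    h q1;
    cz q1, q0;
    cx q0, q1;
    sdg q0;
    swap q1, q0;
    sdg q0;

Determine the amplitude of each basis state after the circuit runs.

The final amplitudes are 0 on |00>, -sqrt(2)/2 on |01>, sqrt(2)/2 on |10>, 0 on |11>.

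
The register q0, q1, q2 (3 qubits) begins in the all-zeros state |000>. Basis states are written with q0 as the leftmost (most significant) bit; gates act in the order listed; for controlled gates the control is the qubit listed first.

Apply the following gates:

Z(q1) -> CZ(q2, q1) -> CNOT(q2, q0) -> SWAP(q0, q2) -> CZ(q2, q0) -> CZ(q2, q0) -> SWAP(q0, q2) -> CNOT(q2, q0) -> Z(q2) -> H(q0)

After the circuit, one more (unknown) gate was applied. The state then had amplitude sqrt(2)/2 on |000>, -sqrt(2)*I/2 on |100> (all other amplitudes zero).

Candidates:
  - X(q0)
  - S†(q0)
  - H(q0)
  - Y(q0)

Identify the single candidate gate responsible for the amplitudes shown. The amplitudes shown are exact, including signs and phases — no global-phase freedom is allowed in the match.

The applied gate was S†(q0). Key observation: steps 3-8 multiply out to the identity, so the circuit reduces to the remaining gates.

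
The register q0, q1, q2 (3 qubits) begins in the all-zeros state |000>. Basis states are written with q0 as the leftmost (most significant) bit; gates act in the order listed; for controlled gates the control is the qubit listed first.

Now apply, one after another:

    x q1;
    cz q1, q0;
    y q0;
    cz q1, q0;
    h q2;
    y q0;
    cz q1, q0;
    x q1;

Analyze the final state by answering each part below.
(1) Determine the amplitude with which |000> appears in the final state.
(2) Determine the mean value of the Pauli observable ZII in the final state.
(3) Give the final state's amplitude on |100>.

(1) The final state's coefficient on |000> equals -sqrt(2)/2.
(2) The observable ZII averages to 1.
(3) The final state's coefficient on |100> equals 0.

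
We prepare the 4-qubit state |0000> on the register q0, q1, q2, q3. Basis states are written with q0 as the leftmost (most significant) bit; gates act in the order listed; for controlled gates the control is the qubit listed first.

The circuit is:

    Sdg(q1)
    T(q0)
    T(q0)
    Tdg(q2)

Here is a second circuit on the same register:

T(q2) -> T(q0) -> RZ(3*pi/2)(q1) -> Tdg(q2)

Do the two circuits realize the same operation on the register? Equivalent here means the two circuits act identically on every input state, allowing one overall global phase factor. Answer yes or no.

No — the two circuits implement different unitaries, even allowing a global phase.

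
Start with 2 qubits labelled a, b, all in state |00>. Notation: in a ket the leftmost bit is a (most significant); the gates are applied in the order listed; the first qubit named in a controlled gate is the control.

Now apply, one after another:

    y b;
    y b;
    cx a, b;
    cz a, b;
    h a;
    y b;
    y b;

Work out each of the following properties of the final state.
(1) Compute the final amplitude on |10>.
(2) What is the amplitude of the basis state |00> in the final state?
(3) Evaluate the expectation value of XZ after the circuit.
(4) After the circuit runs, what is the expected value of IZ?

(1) |10> carries amplitude sqrt(2)/2 in the final state.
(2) The final state's coefficient on |00> equals sqrt(2)/2.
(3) The observable XZ averages to 1.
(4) In the final state, IZ has expectation 1.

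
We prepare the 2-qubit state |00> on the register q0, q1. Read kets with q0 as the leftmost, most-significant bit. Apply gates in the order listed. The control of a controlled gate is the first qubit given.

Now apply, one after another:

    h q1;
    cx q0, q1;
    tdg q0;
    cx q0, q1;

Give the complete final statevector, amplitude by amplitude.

The final amplitudes are sqrt(2)/2 on |00>, sqrt(2)/2 on |01>, 0 on |10>, 0 on |11>.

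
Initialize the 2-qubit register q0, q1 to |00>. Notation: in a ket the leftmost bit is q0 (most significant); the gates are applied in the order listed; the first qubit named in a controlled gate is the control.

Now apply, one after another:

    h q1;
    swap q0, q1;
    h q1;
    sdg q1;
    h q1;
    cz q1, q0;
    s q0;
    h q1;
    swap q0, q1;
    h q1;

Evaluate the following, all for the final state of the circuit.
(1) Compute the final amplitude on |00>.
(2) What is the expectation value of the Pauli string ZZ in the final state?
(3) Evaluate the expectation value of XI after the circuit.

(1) The final state's coefficient on |00> equals sqrt(2)/2.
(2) In the final state, ZZ has expectation 1.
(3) The observable XI averages to 0.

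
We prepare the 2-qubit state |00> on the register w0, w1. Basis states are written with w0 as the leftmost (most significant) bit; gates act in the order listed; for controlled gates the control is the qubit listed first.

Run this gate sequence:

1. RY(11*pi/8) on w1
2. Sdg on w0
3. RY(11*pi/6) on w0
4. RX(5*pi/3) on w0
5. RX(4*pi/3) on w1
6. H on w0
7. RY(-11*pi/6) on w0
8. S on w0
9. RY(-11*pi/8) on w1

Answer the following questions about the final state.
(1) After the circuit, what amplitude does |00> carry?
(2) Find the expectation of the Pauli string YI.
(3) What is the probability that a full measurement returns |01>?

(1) The final state's coefficient on |00> equals -sqrt(6)/16 + 3*sqrt(2)/16 + sqrt(6*sqrt(2) + 12)/16 - 3*I*sqrt(6*sqrt(2) + 12)/32 + sqrt(2)*I/8 + 3*I*sqrt(2*sqrt(2) + 4)/32.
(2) In the final state, YI has expectation 1/8.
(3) The probability of measuring |01> is -3*sqrt(2)/32 - 9*sqrt(3)/128 + 9*sqrt(6)/256 + 3/16.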